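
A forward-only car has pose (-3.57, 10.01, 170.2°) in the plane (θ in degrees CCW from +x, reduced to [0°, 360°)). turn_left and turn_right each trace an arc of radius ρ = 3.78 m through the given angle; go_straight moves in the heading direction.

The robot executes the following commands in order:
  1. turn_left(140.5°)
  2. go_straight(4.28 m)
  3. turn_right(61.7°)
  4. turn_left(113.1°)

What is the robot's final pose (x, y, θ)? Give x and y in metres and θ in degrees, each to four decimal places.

(0.0425, -8.3762, 2.1000°)

set_pose: (x, y, θ) = (-3.5700, 10.0100, 170.2000°), ρ = 3.78
turn_left(140.5°): centre at ρ to the left, rotate +140.5° → (-7.0791, 3.8202, 310.7000°)
go_straight(4.28): x += 4.28·cos θ, y += 4.28·sin θ → (-4.2882, 0.5754, 310.7000°)
turn_right(61.7°): centre at ρ to the right, rotate −61.7° → (-3.6250, -3.2442, 249.0000°)
turn_left(113.1°): centre at ρ to the left, rotate +113.1° → (0.0425, -8.3762, 362.1000° ≡ 2.1000°)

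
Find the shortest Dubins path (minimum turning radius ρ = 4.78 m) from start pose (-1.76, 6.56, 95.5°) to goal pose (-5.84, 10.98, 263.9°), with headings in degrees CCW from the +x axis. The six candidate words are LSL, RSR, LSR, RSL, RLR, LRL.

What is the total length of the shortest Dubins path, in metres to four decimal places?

29.8529 m

Let ψ = atan2(Δy, Δx) = atan2(4.42, -4.08) = 132.7094° be the start→goal bearing.
Normalize: d = |goal − start| / ρ = 6.015214/4.78 = 1.258413, α = (θ_start − ψ) mod 360° = 322.7906° = 5.633759 rad, β = (θ_goal − ψ) mod 360° = 131.1906° = 2.289708 rad.
Common terms: sin α = -0.604730, cos α = 0.796431, sin β = 0.752523, cos β = -0.658566, cos(α−β) = -0.979575, d² = 1.583603. Work in radians in the unit-radius frame; every candidate has L = ρ·(t + p + q).
LSL: p² = 2 + d² − 2cos(α−β) + 2d(sin α − sin β) = 2.126785; p = √p² = 1.458350; φ = atan2(cos β − cos α, d + sin α − sin β) = -1.638623 rad; t = (φ − α) mod 2π = 5.293988 rad, q = (β − φ) mod 2π = 3.928331 rad → L = 4.78·(5.293988 + 1.458350 + 3.928331) = 4.78·10.680670 = 51.053603 m
RSR: p² = 2 + d² − 2cos(α−β) + 2d(sin β − sin α) = 8.958722; p = √p² = 2.993112; φ = atan2(cos α − cos β, d − sin α + sin β) = 0.507639 rad; t = (α − φ) mod 2π = 5.126120 rad, q = (φ − β) mod 2π = 4.501116 rad → L = 4.78·(5.126120 + 2.993112 + 4.501116) = 4.78·12.620349 = 60.325266 m
LSR: p² = d² − 2 + 2cos(α−β) + 2d(sin α + sin β) = -2.003578 < 0 → infeasible
RSL: p² = d² − 2 + 2cos(α−β) − 2d(sin α + sin β) = -2.747517 < 0 → infeasible
RLR: c = (6 − d² + 2cos(α−β) + 2d(sin α − sin β))/8 = -0.119840; p = 2π − arccos c = 4.592260 rad; φ = atan2(cos α − cos β, d − sin α + sin β) = 0.507639 rad; t = (α − φ + p/2) mod 2π = 1.139065 rad, q = (α − β − t + p) mod 2π = 0.514061 rad → L = 4.78·(1.139065 + 4.592260 + 0.514061) = 4.78·6.245386 = 29.852943 m
LRL: c = (6 − d² + 2cos(α−β) − 2d(sin α − sin β))/8 = 0.734152; p = 2π − arccos c = 5.536806 rad; φ = atan2(cos β − cos α, d + sin α − sin β) = -1.638623 rad; t = (φ − α + p/2) mod 2π = 1.779206 rad, q = (β − α − t + p) mod 2π = 0.413549 rad → L = 4.78·(1.779206 + 5.536806 + 0.413549) = 4.78·7.729560 = 36.947299 m
Shortest: RLR with L = 29.852943 m ≈ 29.8529 m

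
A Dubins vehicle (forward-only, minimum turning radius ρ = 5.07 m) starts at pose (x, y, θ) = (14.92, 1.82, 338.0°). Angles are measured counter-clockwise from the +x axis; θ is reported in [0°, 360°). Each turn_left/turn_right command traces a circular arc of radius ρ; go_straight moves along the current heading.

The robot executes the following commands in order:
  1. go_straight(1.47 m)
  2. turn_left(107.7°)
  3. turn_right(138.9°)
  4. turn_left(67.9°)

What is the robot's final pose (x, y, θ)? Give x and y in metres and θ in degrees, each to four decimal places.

set_pose: (x, y, θ) = (14.9200, 1.8200, 338.0000°), ρ = 5.07
go_straight(1.47): x += 1.47·cos θ, y += 1.47·sin θ → (16.2830, 1.2693, 338.0000°)
turn_left(107.7°): centre at ρ to the left, rotate +107.7° → (23.2379, 5.5900, 445.7000° ≡ 85.7000°)
turn_right(138.9°): centre at ρ to the right, rotate −138.9° → (32.3534, 8.2469, -53.2000° ≡ 306.8000°)
turn_left(67.9°): centre at ρ to the left, rotate +67.9° → (37.6996, 6.3799, 374.7000° ≡ 14.7000°)

(37.6996, 6.3799, 14.7000°)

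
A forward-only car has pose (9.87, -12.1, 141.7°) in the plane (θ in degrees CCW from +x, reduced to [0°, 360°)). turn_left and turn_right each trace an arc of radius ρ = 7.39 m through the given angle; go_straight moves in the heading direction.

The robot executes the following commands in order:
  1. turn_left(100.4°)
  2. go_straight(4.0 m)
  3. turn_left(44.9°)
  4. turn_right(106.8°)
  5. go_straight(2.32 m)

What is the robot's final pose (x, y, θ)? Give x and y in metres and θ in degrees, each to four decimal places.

(-13.0103, -33.1539, 180.2000°)

set_pose: (x, y, θ) = (9.8700, -12.1000, 141.7000°), ρ = 7.39
turn_left(100.4°): centre at ρ to the left, rotate +100.4° → (-1.2412, -14.4415, 242.1000°)
go_straight(4.0): x += 4.0·cos θ, y += 4.0·sin θ → (-3.1129, -17.9766, 242.1000°)
turn_left(44.9°): centre at ρ to the left, rotate +44.9° → (-3.6490, -23.5952, 287.0000°)
turn_right(106.8°): centre at ρ to the right, rotate −106.8° → (-10.6903, -33.1458, 180.2000°)
go_straight(2.32): x += 2.32·cos θ, y += 2.32·sin θ → (-13.0103, -33.1539, 180.2000°)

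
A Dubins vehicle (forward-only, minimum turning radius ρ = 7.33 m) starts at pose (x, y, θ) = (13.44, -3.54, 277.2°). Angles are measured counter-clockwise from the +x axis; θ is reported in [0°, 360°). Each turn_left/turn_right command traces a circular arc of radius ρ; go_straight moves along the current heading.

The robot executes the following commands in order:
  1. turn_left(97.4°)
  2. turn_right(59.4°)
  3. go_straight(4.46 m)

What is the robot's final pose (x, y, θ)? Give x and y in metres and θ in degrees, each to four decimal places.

(32.7372, -14.7494, 315.2000°)

set_pose: (x, y, θ) = (13.4400, -3.5400, 277.2000°), ρ = 7.33
turn_left(97.4°): centre at ρ to the left, rotate +97.4° → (22.5599, -9.7146, 374.6000° ≡ 14.6000°)
turn_right(59.4°): centre at ρ to the right, rotate −59.4° → (29.5725, -11.6068, -44.8000° ≡ 315.2000°)
go_straight(4.46): x += 4.46·cos θ, y += 4.46·sin θ → (32.7372, -14.7494, 315.2000°)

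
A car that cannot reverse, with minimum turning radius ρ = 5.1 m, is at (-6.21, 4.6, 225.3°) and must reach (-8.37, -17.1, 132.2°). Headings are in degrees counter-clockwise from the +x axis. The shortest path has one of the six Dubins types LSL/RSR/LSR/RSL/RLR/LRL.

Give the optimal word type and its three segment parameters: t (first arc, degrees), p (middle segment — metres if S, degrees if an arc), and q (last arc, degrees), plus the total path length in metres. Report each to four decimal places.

Let ψ = atan2(Δy, Δx) = atan2(-21.70, -2.16) = -95.6844° be the start→goal bearing.
Normalize: d = |goal − start| / ρ = 21.807237/5.1 = 4.275929, α = (θ_start − ψ) mod 360° = 320.9844° = 5.602235 rad, β = (θ_goal − ψ) mod 360° = 227.8844° = 3.977334 rad.
Common terms: sin α = -0.629531, cos α = 0.776975, sin β = -0.741794, cos β = -0.670628, cos(α−β) = -0.054079, d² = 18.283568. Work in radians in the unit-radius frame; every candidate has L = ρ·(t + p + q).
LSL: p² = 2 + d² − 2cos(α−β) + 2d(sin α − sin β) = 21.351779; p = √p² = 4.620799; φ = atan2(cos β − cos α, d + sin α − sin β) = -0.318645 rad; t = (φ − α) mod 2π = 0.362305 rad, q = (β − φ) mod 2π = 4.295979 rad → L = 5.1·(0.362305 + 4.620799 + 4.295979) = 5.1·9.279082 = 47.323320 m
RSR: p² = 2 + d² − 2cos(α−β) + 2d(sin β − sin α) = 19.431672; p = √p² = 4.408137; φ = atan2(cos α − cos β, d − sin α + sin β) = 0.334602 rad; t = (α − φ) mod 2π = 5.267633 rad, q = (φ − β) mod 2π = 2.640453 rad → L = 5.1·(5.267633 + 4.408137 + 2.640453) = 5.1·12.316224 = 62.812742 m
LSR: p² = d² − 2 + 2cos(α−β) + 2d(sin α + sin β) = 4.448033; p = √p² = 2.109036; φ = atan2(−cos α − cos β, d + sin α + sin β) − atan2(−2, p) = 0.722272 rad; t = (φ − α) mod 2π = 1.403222 rad, q = (φ − β) mod 2π = 3.028123 rad → L = 5.1·(1.403222 + 2.109036 + 3.028123) = 5.1·6.540381 = 33.355941 m
RSL: p² = d² − 2 + 2cos(α−β) − 2d(sin α + sin β) = 27.902788; p = √p² = 5.282309; φ = atan2(cos α + cos β, d − sin α − sin β) − atan2(2, p) = -0.343113 rad; t = (α − φ) mod 2π = 5.945349 rad, q = (β − φ) mod 2π = 4.320447 rad → L = 5.1·(5.945349 + 5.282309 + 4.320447) = 5.1·15.548105 = 79.295334 m
RLR: c = (6 − d² + 2cos(α−β) + 2d(sin α − sin β))/8 = -1.428959, |c| > 1 → infeasible
LRL: c = (6 − d² + 2cos(α−β) − 2d(sin α − sin β))/8 = -1.668972, |c| > 1 → infeasible
Shortest: LSR with L = 33.355941 m ≈ 33.3559 m
Convert LSR to answer units (arcs ×180/π): t = 1.403222·180/π = 80.3987°, p = ρ·p = 5.1·2.109036 = 10.7561 m, q = 3.028123·180/π = 173.4987°, L = 33.3559 m.

LSR: t = 80.3987°, p = 10.7561 m, q = 173.4987°, L = 33.3559 m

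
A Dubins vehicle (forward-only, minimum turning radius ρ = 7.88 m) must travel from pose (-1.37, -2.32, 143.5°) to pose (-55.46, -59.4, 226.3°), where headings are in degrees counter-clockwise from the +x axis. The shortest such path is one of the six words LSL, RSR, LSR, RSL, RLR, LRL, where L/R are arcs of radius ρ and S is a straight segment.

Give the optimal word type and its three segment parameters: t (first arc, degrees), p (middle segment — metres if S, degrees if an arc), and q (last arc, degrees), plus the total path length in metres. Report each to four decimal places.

LSR: t = 88.6903°, p = 69.5689 m, q = 5.8903°, L = 82.5767 m

Let ψ = atan2(Δy, Δx) = atan2(-57.08, -54.09) = -133.4594° be the start→goal bearing.
Normalize: d = |goal − start| / ρ = 78.637488/7.88 = 9.979377, α = (θ_start − ψ) mod 360° = 276.9594° = 4.833853 rad, β = (θ_goal − ψ) mod 360° = 359.7594° = 6.278985 rad.
Common terms: sin α = -0.992632, cos α = 0.121165, sin β = -0.004200, cos β = 0.999991, cos(α−β) = 0.125333, d² = 99.587958. Work in radians in the unit-radius frame; every candidate has L = ρ·(t + p + q).
LSL: p² = 2 + d² − 2cos(α−β) + 2d(sin α − sin β) = 81.609414; p = √p² = 9.033793; φ = atan2(cos β − cos α, d + sin α − sin β) = 0.097436 rad; t = (φ − α) mod 2π = 1.546769 rad, q = (β − φ) mod 2π = 6.181549 rad → L = 7.88·(1.546769 + 9.033793 + 6.181549) = 7.88·16.762111 = 132.085433 m
RSR: p² = 2 + d² − 2cos(α−β) + 2d(sin β − sin α) = 121.065169; p = √p² = 11.002962; φ = atan2(cos α − cos β, d − sin α + sin β) = -0.079957 rad; t = (α − φ) mod 2π = 4.913810 rad, q = (φ − β) mod 2π = 6.207428 rad → L = 7.88·(4.913810 + 11.002962 + 6.207428) = 7.88·22.124200 = 174.338695 m
LSR: p² = d² − 2 + 2cos(α−β) + 2d(sin α + sin β) = 77.943094; p = √p² = 8.828539; φ = atan2(−cos α − cos β, d + sin α + sin β) − atan2(−2, p) = 0.098605 rad; t = (φ − α) mod 2π = 1.547938 rad, q = (φ − β) mod 2π = 0.102805 rad → L = 7.88·(1.547938 + 8.828539 + 0.102805) = 7.88·10.479281 = 82.576737 m
RSL: p² = d² − 2 + 2cos(α−β) − 2d(sin α + sin β) = 117.734155; p = √p² = 10.850537; φ = atan2(cos α + cos β, d − sin α − sin β) − atan2(2, p) = -0.080486 rad; t = (α − φ) mod 2π = 4.914338 rad, q = (β − φ) mod 2π = 0.076286 rad → L = 7.88·(4.914338 + 10.850537 + 0.076286) = 7.88·15.841161 = 124.828348 m
RLR: c = (6 − d² + 2cos(α−β) + 2d(sin α − sin β))/8 = -14.133146, |c| > 1 → infeasible
LRL: c = (6 − d² + 2cos(α−β) − 2d(sin α − sin β))/8 = -9.201177, |c| > 1 → infeasible
Shortest: LSR with L = 82.576737 m ≈ 82.5767 m
Convert LSR to answer units (arcs ×180/π): t = 1.547938·180/π = 88.6903°, p = ρ·p = 7.88·8.828539 = 69.5689 m, q = 0.102805·180/π = 5.8903°, L = 82.5767 m.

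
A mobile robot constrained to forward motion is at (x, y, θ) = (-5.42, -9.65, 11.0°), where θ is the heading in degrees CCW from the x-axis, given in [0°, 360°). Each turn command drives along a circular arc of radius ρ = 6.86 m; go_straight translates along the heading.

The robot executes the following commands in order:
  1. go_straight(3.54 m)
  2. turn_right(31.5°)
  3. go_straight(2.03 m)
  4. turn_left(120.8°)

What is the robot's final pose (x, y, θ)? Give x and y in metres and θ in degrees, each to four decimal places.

set_pose: (x, y, θ) = (-5.4200, -9.6500, 11.0000°), ρ = 6.86
go_straight(3.54): x += 3.54·cos θ, y += 3.54·sin θ → (-1.9450, -8.9745, 11.0000°)
turn_right(31.5°): centre at ρ to the right, rotate −31.5° → (1.7663, -9.2829, -20.5000° ≡ 339.5000°)
go_straight(2.03): x += 2.03·cos θ, y += 2.03·sin θ → (3.6678, -9.9938, 339.5000°)
turn_left(120.8°): centre at ρ to the left, rotate +120.8° → (12.8197, -2.3417, 460.3000° ≡ 100.3000°)

(12.8197, -2.3417, 100.3000°)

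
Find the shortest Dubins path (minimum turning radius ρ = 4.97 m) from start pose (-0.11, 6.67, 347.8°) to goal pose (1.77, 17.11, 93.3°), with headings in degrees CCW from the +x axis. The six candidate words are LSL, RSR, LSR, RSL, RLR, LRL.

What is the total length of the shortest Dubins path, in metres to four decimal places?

Let ψ = atan2(Δy, Δx) = atan2(10.44, 1.88) = 79.7918° be the start→goal bearing.
Normalize: d = |goal − start| / ρ = 10.607922/4.97 = 2.134391, α = (θ_start − ψ) mod 360° = 268.0082° = 4.677626 rad, β = (θ_goal − ψ) mod 360° = 13.5082° = 0.235763 rad.
Common terms: sin α = -0.999396, cos α = -0.034756, sin β = 0.233585, cos β = 0.972336, cos(α−β) = -0.267238, d² = 4.555623. Work in radians in the unit-radius frame; every candidate has L = ρ·(t + p + q).
LSL: p² = 2 + d² − 2cos(α−β) + 2d(sin α − sin β) = 1.826775; p = √p² = 1.351582; φ = atan2(cos β − cos α, d + sin α − sin β) = 0.840716 rad; t = (φ − α) mod 2π = 2.446276 rad, q = (β − φ) mod 2π = 5.678232 rad → L = 4.97·(2.446276 + 1.351582 + 5.678232) = 4.97·9.476090 = 47.096167 m
RSR: p² = 2 + d² − 2cos(α−β) + 2d(sin β − sin α) = 12.353426; p = √p² = 3.514744; φ = atan2(cos α − cos β, d − sin α + sin β) = -0.290607 rad; t = (α − φ) mod 2π = 4.968233 rad, q = (φ − β) mod 2π = 5.756815 rad → L = 4.97·(4.968233 + 3.514744 + 5.756815) = 4.97·14.239792 = 70.771768 m
LSR: p² = d² − 2 + 2cos(α−β) + 2d(sin α + sin β) = -1.247932 < 0 → infeasible
RSL: p² = d² − 2 + 2cos(α−β) − 2d(sin α + sin β) = 5.290226; p = √p² = 2.300049; φ = atan2(cos α + cos β, d − sin α − sin β) − atan2(2, p) = -0.403057 rad; t = (α − φ) mod 2π = 5.080683 rad, q = (β − φ) mod 2π = 0.638820 rad → L = 4.97·(5.080683 + 2.300049 + 0.638820) = 4.97·8.019551 = 39.857170 m
RLR: c = (6 − d² + 2cos(α−β) + 2d(sin α − sin β))/8 = -0.544178; p = 2π − arccos c = 4.136980 rad; φ = atan2(cos α − cos β, d − sin α + sin β) = -0.290607 rad; t = (α − φ + p/2) mod 2π = 0.753537 rad, q = (α − β − t + p) mod 2π = 1.542120 rad → L = 4.97·(0.753537 + 4.136980 + 1.542120) = 4.97·6.432637 = 31.970206 m
LRL: c = (6 − d² + 2cos(α−β) − 2d(sin α − sin β))/8 = 0.771653; p = 2π − arccos c = 5.593825 rad; φ = atan2(cos β − cos α, d + sin α − sin β) = 0.840716 rad; t = (φ − α + p/2) mod 2π = 5.243188 rad, q = (β − α − t + p) mod 2π = 2.191959 rad → L = 4.97·(5.243188 + 5.593825 + 2.191959) = 4.97·13.028973 = 64.753994 m
Shortest: RLR with L = 31.970206 m ≈ 31.9702 m

31.9702 m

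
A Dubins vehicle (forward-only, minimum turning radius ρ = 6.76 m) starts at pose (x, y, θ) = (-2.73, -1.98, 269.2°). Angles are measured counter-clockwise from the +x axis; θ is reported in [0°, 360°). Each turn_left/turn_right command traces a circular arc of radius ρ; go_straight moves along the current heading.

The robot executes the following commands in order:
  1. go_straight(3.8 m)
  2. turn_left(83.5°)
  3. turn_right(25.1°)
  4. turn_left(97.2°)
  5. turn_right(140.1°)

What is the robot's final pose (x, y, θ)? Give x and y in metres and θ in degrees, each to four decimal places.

set_pose: (x, y, θ) = (-2.7300, -1.9800, 269.2000°), ρ = 6.76
go_straight(3.8): x += 3.8·cos θ, y += 3.8·sin θ → (-2.7831, -5.7796, 269.2000°)
turn_left(83.5°): centre at ρ to the left, rotate +83.5° → (3.1173, -12.5792, 352.7000°)
turn_right(25.1°): centre at ρ to the right, rotate −25.1° → (5.8806, -13.5768, 327.6000°)
turn_left(97.2°): centre at ρ to the left, rotate +97.2° → (15.6194, -10.7474, 424.8000° ≡ 64.8000°)
turn_right(140.1°): centre at ρ to the right, rotate −140.1° → (28.2747, -11.9102, -75.3000° ≡ 284.7000°)

(28.2747, -11.9102, 284.7000°)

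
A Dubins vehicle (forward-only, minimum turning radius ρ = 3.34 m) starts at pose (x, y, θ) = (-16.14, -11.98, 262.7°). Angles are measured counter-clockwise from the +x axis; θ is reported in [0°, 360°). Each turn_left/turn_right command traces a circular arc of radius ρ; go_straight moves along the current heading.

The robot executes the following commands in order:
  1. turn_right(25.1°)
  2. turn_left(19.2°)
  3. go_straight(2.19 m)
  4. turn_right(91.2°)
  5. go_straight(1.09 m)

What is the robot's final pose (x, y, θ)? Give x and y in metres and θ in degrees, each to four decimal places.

set_pose: (x, y, θ) = (-16.1400, -11.9800, 262.7000°), ρ = 3.34
turn_right(25.1°): centre at ρ to the right, rotate −25.1° → (-16.6329, -13.3453, 237.6000°)
turn_left(19.2°): centre at ρ to the left, rotate +19.2° → (-17.0646, -14.3722, 256.8000°)
go_straight(2.19): x += 2.19·cos θ, y += 2.19·sin θ → (-17.5647, -16.5044, 256.8000°)
turn_right(91.2°): centre at ρ to the right, rotate −91.2° → (-21.6470, -18.9767, 165.6000°)
go_straight(1.09): x += 1.09·cos θ, y += 1.09·sin θ → (-22.7028, -18.7057, 165.6000°)

(-22.7028, -18.7057, 165.6000°)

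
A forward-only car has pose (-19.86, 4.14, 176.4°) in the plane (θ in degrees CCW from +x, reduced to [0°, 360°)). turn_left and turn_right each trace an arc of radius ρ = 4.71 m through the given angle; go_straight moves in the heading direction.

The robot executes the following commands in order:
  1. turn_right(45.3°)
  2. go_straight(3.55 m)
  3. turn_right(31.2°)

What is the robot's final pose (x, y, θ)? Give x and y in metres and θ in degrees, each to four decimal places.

set_pose: (x, y, θ) = (-19.8600, 4.1400, 176.4000°), ρ = 4.71
turn_right(45.3°): centre at ρ to the right, rotate −45.3° → (-23.1135, 5.7445, 131.1000°)
go_straight(3.55): x += 3.55·cos θ, y += 3.55·sin θ → (-25.4472, 8.4196, 131.1000°)
turn_right(31.2°): centre at ρ to the right, rotate −31.2° → (-26.5378, 10.7061, 99.9000°)

(-26.5378, 10.7061, 99.9000°)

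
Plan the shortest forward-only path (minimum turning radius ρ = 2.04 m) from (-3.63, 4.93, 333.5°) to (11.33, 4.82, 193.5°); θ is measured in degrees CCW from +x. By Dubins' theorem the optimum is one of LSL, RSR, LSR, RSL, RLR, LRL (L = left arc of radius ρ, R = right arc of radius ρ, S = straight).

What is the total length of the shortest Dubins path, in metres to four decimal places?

21.0777 m

Let ψ = atan2(Δy, Δx) = atan2(-0.11, 14.96) = -0.4213° be the start→goal bearing.
Normalize: d = |goal − start| / ρ = 14.960404/2.04 = 7.333532, α = (θ_start − ψ) mod 360° = 333.9213° = 5.828026 rad, β = (θ_goal − ψ) mod 360° = 193.9213° = 3.384565 rad.
Common terms: sin α = -0.439606, cos α = 0.898191, sin β = -0.240589, cos β = -0.970627, cos(α−β) = -0.766044, d² = 53.780685. Work in radians in the unit-radius frame; every candidate has L = ρ·(t + p + q).
LSL: p² = 2 + d² − 2cos(α−β) + 2d(sin α − sin β) = 54.393781; p = √p² = 7.375214; φ = atan2(cos β − cos α, d + sin α − sin β) = -0.256185 rad; t = (φ − α) mod 2π = 0.198975 rad, q = (β − φ) mod 2π = 3.640750 rad → L = 2.04·(0.198975 + 7.375214 + 3.640750) = 2.04·11.214938 = 22.878474 m
RSR: p² = 2 + d² − 2cos(α−β) + 2d(sin β − sin α) = 60.231768; p = √p² = 7.760913; φ = atan2(cos α − cos β, d − sin α + sin β) = 0.243189 rad; t = (α − φ) mod 2π = 5.584837 rad, q = (φ − β) mod 2π = 3.141809 rad → L = 2.04·(5.584837 + 7.760913 + 3.141809) = 2.04·16.487559 = 33.634620 m
LSR: p² = d² − 2 + 2cos(α−β) + 2d(sin α + sin β) = 40.272146; p = √p² = 6.346034; φ = atan2(−cos α − cos β, d + sin α + sin β) − atan2(−2, p) = 0.316191 rad; t = (φ − α) mod 2π = 0.771350 rad, q = (φ − β) mod 2π = 3.214811 rad → L = 2.04·(0.771350 + 6.346034 + 3.214811) = 2.04·10.332195 = 21.077679 m
RSL: p² = d² − 2 + 2cos(α−β) − 2d(sin α + sin β) = 60.225047; p = √p² = 7.760480; φ = atan2(cos α + cos β, d − sin α − sin β) − atan2(2, p) = -0.261266 rad; t = (α − φ) mod 2π = 6.089292 rad, q = (β − φ) mod 2π = 3.645831 rad → L = 2.04·(6.089292 + 7.760480 + 3.645831) = 2.04·17.495603 = 35.691030 m
RLR: c = (6 − d² + 2cos(α−β) + 2d(sin α − sin β))/8 = -6.528971, |c| > 1 → infeasible
LRL: c = (6 − d² + 2cos(α−β) − 2d(sin α − sin β))/8 = -5.799223, |c| > 1 → infeasible
Shortest: LSR with L = 21.077679 m ≈ 21.0777 m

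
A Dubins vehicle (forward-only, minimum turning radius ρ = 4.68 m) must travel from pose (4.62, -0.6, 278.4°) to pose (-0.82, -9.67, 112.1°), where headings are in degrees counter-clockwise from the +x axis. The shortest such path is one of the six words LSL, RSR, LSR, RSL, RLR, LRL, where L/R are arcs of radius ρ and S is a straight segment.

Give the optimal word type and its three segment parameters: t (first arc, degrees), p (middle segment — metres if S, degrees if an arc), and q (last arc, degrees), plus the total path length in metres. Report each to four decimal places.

Let ψ = atan2(Δy, Δx) = atan2(-9.07, -5.44) = -120.9545° be the start→goal bearing.
Normalize: d = |goal − start| / ρ = 10.576318/4.68 = 2.259897, α = (θ_start − ψ) mod 360° = 39.3545° = 0.686865 rad, β = (θ_goal − ψ) mod 360° = 233.0545° = 4.067568 rad.
Common terms: sin α = 0.634116, cos α = 0.773238, sin β = -0.799207, cos β = -0.601056, cos(α−β) = -0.971549, d² = 5.107134. Work in radians in the unit-radius frame; every candidate has L = ρ·(t + p + q).
LSL: p² = 2 + d² − 2cos(α−β) + 2d(sin α − sin β) = 15.528559; p = √p² = 3.940629; φ = atan2(cos β − cos α, d + sin α − sin β) = -0.356237 rad; t = (φ − α) mod 2π = 5.240084 rad, q = (β − φ) mod 2π = 4.423804 rad → L = 4.68·(5.240084 + 3.940629 + 4.423804) = 4.68·13.604517 = 63.669141 m
RSR: p² = 2 + d² − 2cos(α−β) + 2d(sin β − sin α) = 2.571906; p = √p² = 1.603716; φ = atan2(cos α − cos β, d − sin α + sin β) = 1.029309 rad; t = (α − φ) mod 2π = 5.940742 rad, q = (φ − β) mod 2π = 3.244926 rad → L = 4.68·(5.940742 + 1.603716 + 3.244926) = 4.68·10.789384 = 50.494318 m
LSR: p² = d² − 2 + 2cos(α−β) + 2d(sin α + sin β) = 0.417859; p = √p² = 0.646420; φ = atan2(−cos α − cos β, d + sin α + sin β) − atan2(−2, p) = 1.176174 rad; t = (φ − α) mod 2π = 0.489309 rad, q = (φ − β) mod 2π = 3.391791 rad → L = 4.68·(0.489309 + 0.646420 + 3.391791) = 4.68·4.527520 = 21.188794 m
RSL: p² = d² − 2 + 2cos(α−β) − 2d(sin α + sin β) = 1.910214; p = √p² = 1.382105; φ = atan2(cos α + cos β, d − sin α − sin β) − atan2(2, p) = -0.895216 rad; t = (α − φ) mod 2π = 1.582081 rad, q = (β − φ) mod 2π = 4.962784 rad → L = 4.68·(1.582081 + 1.382105 + 4.962784) = 4.68·7.926970 = 37.098221 m
RLR: c = (6 − d² + 2cos(α−β) + 2d(sin α − sin β))/8 = 0.678512; p = 2π − arccos c = 5.458124 rad; φ = atan2(cos α − cos β, d − sin α + sin β) = 1.029309 rad; t = (α − φ + p/2) mod 2π = 2.386618 rad, q = (α − β − t + p) mod 2π = 5.973988 rad → L = 4.68·(2.386618 + 5.458124 + 5.973988) = 4.68·13.818730 = 64.671657 m
LRL: c = (6 − d² + 2cos(α−β) − 2d(sin α − sin β))/8 = -0.941070; p = 2π − arccos c = 3.486609 rad; φ = atan2(cos β − cos α, d + sin α − sin β) = -0.356237 rad; t = (φ − α + p/2) mod 2π = 0.700203 rad, q = (β − α − t + p) mod 2π = 6.167109 rad → L = 4.68·(0.700203 + 3.486609 + 6.167109) = 4.68·10.353921 = 48.456350 m
Shortest: LSR with L = 21.188794 m ≈ 21.1888 m
Convert LSR to answer units (arcs ×180/π): t = 0.489309·180/π = 28.0353°, p = ρ·p = 4.68·0.646420 = 3.0252 m, q = 3.391791·180/π = 194.3353°, L = 21.1888 m.

LSR: t = 28.0353°, p = 3.0252 m, q = 194.3353°, L = 21.1888 m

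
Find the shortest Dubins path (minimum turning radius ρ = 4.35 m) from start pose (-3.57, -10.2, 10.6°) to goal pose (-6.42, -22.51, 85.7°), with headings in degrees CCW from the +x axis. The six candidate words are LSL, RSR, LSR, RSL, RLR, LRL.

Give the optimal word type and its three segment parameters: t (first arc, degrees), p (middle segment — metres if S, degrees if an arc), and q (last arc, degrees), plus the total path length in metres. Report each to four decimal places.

RSR: t = 95.8985°, p = 8.3886 m, q = 189.0015°, L = 30.0187 m

Let ψ = atan2(Δy, Δx) = atan2(-12.31, -2.85) = -103.0354° be the start→goal bearing.
Normalize: d = |goal − start| / ρ = 12.635608/4.35 = 2.904738, α = (θ_start − ψ) mod 360° = 113.6354° = 1.983312 rad, β = (θ_goal − ψ) mod 360° = 188.7354° = 3.294054 rad.
Common terms: sin α = 0.916115, cos α = -0.400915, sin β = -0.151872, cos β = -0.988400, cos(α−β) = 0.257133, d² = 8.437500. Work in radians in the unit-radius frame; every candidate has L = ρ·(t + p + q).
LSL: p² = 2 + d² − 2cos(α−β) + 2d(sin α − sin β) = 16.127677; p = √p² = 4.015928; φ = atan2(cos β − cos α, d + sin α − sin β) = -0.146816 rad; t = (φ − α) mod 2π = 4.153058 rad, q = (β − φ) mod 2π = 3.440870 rad → L = 4.35·(4.153058 + 4.015928 + 3.440870) = 4.35·11.609856 = 50.502871 m
RSR: p² = 2 + d² − 2cos(α−β) + 2d(sin β − sin α) = 3.718792; p = √p² = 1.928417; φ = atan2(cos α − cos β, d − sin α + sin β) = 0.309567 rad; t = (α − φ) mod 2π = 1.673745 rad, q = (φ − β) mod 2π = 3.298698 rad → L = 4.35·(1.673745 + 1.928417 + 3.298698) = 4.35·6.900860 = 30.018741 m
LSR: p² = d² − 2 + 2cos(α−β) + 2d(sin α + sin β) = 11.391620; p = √p² = 3.375147; φ = atan2(−cos α − cos β, d + sin α + sin β) − atan2(−2, p) = 0.896916 rad; t = (φ − α) mod 2π = 5.196789 rad, q = (φ − β) mod 2π = 3.886047 rad → L = 4.35·(5.196789 + 3.375147 + 3.886047) = 4.35·12.457984 = 54.192230 m
RSL: p² = d² − 2 + 2cos(α−β) − 2d(sin α + sin β) = 2.511912; p = √p² = 1.584901; φ = atan2(cos α + cos β, d − sin α − sin β) − atan2(2, p) = -1.476392 rad; t = (α − φ) mod 2π = 3.459704 rad, q = (β − φ) mod 2π = 4.770446 rad → L = 4.35·(3.459704 + 1.584901 + 4.770446) = 4.35·9.815051 = 42.695472 m
RLR: c = (6 − d² + 2cos(α−β) + 2d(sin α − sin β))/8 = 0.535151; p = 2π − arccos c = 5.277075 rad; φ = atan2(cos α − cos β, d − sin α + sin β) = 0.309567 rad; t = (α − φ + p/2) mod 2π = 4.312283 rad, q = (α − β − t + p) mod 2π = 5.937236 rad → L = 4.35·(4.312283 + 5.277075 + 5.937236) = 4.35·15.526594 = 67.540683 m
LRL: c = (6 − d² + 2cos(α−β) − 2d(sin α − sin β))/8 = -1.015960, |c| > 1 → infeasible
Shortest: RSR with L = 30.018741 m ≈ 30.0187 m
Convert RSR to answer units (arcs ×180/π): t = 1.673745·180/π = 95.8985°, p = ρ·p = 4.35·1.928417 = 8.3886 m, q = 3.298698·180/π = 189.0015°, L = 30.0187 m.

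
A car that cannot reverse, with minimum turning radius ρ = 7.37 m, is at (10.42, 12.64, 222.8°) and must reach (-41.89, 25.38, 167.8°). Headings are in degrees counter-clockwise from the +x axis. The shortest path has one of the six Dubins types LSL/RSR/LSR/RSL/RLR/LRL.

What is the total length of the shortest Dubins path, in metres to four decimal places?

55.0758 m

Let ψ = atan2(Δy, Δx) = atan2(12.74, -52.31) = 166.3122° be the start→goal bearing.
Normalize: d = |goal − start| / ρ = 53.839054/7.37 = 7.305163, α = (θ_start − ψ) mod 360° = 56.4878° = 0.985898 rad, β = (θ_goal − ψ) mod 360° = 1.4878° = 0.025967 rad.
Common terms: sin α = 0.833768, cos α = 0.552115, sin β = 0.025964, cos β = 0.999663, cos(α−β) = 0.573576, d² = 53.365411. Work in radians in the unit-radius frame; every candidate has L = ρ·(t + p + q).
LSL: p² = 2 + d² − 2cos(α−β) + 2d(sin α − sin β) = 66.020542; p = √p² = 8.125303; φ = atan2(cos β − cos α, d + sin α − sin β) = 0.055109 rad; t = (φ − α) mod 2π = 5.352396 rad, q = (β − φ) mod 2π = 6.254044 rad → L = 7.37·(5.352396 + 8.125303 + 6.254044) = 7.37·19.731742 = 145.422939 m
RSR: p² = 2 + d² − 2cos(α−β) + 2d(sin β − sin α) = 42.415975; p = √p² = 6.512755; φ = atan2(cos α − cos β, d − sin α + sin β) = -0.068773 rad; t = (α − φ) mod 2π = 1.054671 rad, q = (φ − β) mod 2π = 6.188445 rad → L = 7.37·(1.054671 + 6.512755 + 6.188445) = 7.37·13.755871 = 101.380771 m
LSR: p² = d² − 2 + 2cos(α−β) + 2d(sin α + sin β) = 65.073533; p = √p² = 8.066817; φ = atan2(−cos α − cos β, d + sin α + sin β) − atan2(−2, p) = 0.055214 rad; t = (φ − α) mod 2π = 5.352501 rad, q = (φ − β) mod 2π = 0.029247 rad → L = 7.37·(5.352501 + 8.066817 + 0.029247) = 7.37·13.448565 = 99.115925 m
RSL: p² = d² − 2 + 2cos(α−β) − 2d(sin α + sin β) = 39.951595; p = √p² = 6.320727; φ = atan2(cos α + cos β, d − sin α − sin β) − atan2(2, p) = -0.070192 rad; t = (α − φ) mod 2π = 1.056090 rad, q = (β − φ) mod 2π = 0.096159 rad → L = 7.37·(1.056090 + 6.320727 + 0.096159) = 7.37·7.472976 = 55.075830 m
RLR: c = (6 − d² + 2cos(α−β) + 2d(sin α − sin β))/8 = -4.301997, |c| > 1 → infeasible
LRL: c = (6 − d² + 2cos(α−β) − 2d(sin α − sin β))/8 = -7.252568, |c| > 1 → infeasible
Shortest: RSL with L = 55.075830 m ≈ 55.0758 m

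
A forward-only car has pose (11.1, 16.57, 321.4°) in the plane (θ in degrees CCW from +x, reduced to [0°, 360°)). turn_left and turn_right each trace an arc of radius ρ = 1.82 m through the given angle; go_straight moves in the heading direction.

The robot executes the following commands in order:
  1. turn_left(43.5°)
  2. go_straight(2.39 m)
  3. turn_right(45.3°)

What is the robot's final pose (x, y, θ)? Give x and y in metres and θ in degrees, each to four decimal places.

(16.1072, 15.9558, 319.6000°)

set_pose: (x, y, θ) = (11.1000, 16.5700, 321.4000°), ρ = 1.82
turn_left(43.5°): centre at ρ to the left, rotate +43.5° → (12.3909, 16.1790, 364.9000° ≡ 4.9000°)
go_straight(2.39): x += 2.39·cos θ, y += 2.39·sin θ → (14.7722, 16.3832, 4.9000°)
turn_right(45.3°): centre at ρ to the right, rotate −45.3° → (16.1072, 15.9558, -40.4000° ≡ 319.6000°)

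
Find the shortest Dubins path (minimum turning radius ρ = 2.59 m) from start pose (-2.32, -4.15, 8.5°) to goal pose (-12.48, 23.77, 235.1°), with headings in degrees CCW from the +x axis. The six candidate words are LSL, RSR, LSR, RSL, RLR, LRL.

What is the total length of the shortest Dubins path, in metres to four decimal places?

Let ψ = atan2(Δy, Δx) = atan2(27.92, -10.16) = 109.9963° be the start→goal bearing.
Normalize: d = |goal − start| / ρ = 29.711143/2.59 = 11.471484, α = (θ_start − ψ) mod 360° = 258.5037° = 4.511741 rad, β = (θ_goal − ψ) mod 360° = 125.1037° = 2.183472 rad.
Common terms: sin α = -0.979938, cos α = -0.199304, sin β = 0.818112, cos β = -0.575058, cos(α−β) = -0.687088, d² = 131.594937. Work in radians in the unit-radius frame; every candidate has L = ρ·(t + p + q).
LSL: p² = 2 + d² − 2cos(α−β) + 2d(sin α − sin β) = 93.716508; p = √p² = 9.680729; φ = atan2(cos β − cos α, d + sin α − sin β) = -0.038824 rad; t = (φ − α) mod 2π = 1.732620 rad, q = (β − φ) mod 2π = 2.222296 rad → L = 2.59·(1.732620 + 9.680729 + 2.222296) = 2.59·13.635645 = 35.316320 m
RSR: p² = 2 + d² − 2cos(α−β) + 2d(sin β − sin α) = 176.221717; p = √p² = 13.274853; φ = atan2(cos α − cos β, d − sin α + sin β) = 0.028309 rad; t = (α − φ) mod 2π = 4.483431 rad, q = (φ − β) mod 2π = 4.128023 rad → L = 2.59·(4.483431 + 13.274853 + 4.128023) = 2.59·21.886307 = 56.685536 m
LSR: p² = d² − 2 + 2cos(α−β) + 2d(sin α + sin β) = 124.508013; p = √p² = 11.158316; φ = atan2(−cos α − cos β, d + sin α + sin β) − atan2(−2, p) = 0.245718 rad; t = (φ − α) mod 2π = 2.017162 rad, q = (φ − β) mod 2π = 4.345431 rad → L = 2.59·(2.017162 + 11.158316 + 4.345431) = 2.59·17.520909 = 45.379155 m
RSL: p² = d² − 2 + 2cos(α−β) − 2d(sin α + sin β) = 131.933512; p = √p² = 11.486231; φ = atan2(cos α + cos β, d − sin α − sin β) − atan2(2, p) = -0.238859 rad; t = (α − φ) mod 2π = 4.750600 rad, q = (β − φ) mod 2π = 2.422331 rad → L = 2.59·(4.750600 + 11.486231 + 2.422331) = 2.59·18.659163 = 48.327232 m
RLR: c = (6 − d² + 2cos(α−β) + 2d(sin α − sin β))/8 = -21.027715, |c| > 1 → infeasible
LRL: c = (6 − d² + 2cos(α−β) − 2d(sin α − sin β))/8 = -10.714564, |c| > 1 → infeasible
Shortest: LSL with L = 35.316320 m ≈ 35.3163 m

35.3163 m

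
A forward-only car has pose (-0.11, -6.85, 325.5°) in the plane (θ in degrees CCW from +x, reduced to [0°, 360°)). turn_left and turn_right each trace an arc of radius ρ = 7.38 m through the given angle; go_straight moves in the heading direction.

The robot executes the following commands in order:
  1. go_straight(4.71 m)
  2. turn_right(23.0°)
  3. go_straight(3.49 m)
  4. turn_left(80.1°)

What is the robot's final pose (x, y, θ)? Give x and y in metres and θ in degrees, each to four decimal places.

(16.7513, -17.4260, 22.6000°)

set_pose: (x, y, θ) = (-0.1100, -6.8500, 325.5000°), ρ = 7.38
go_straight(4.71): x += 4.71·cos θ, y += 4.71·sin θ → (3.7716, -9.5178, 325.5000°)
turn_right(23.0°): centre at ρ to the right, rotate −23.0° → (5.8158, -11.6346, 302.5000°)
go_straight(3.49): x += 3.49·cos θ, y += 3.49·sin θ → (7.6910, -14.5780, 302.5000°)
turn_left(80.1°): centre at ρ to the left, rotate +80.1° → (16.7513, -17.4260, 382.6000° ≡ 22.6000°)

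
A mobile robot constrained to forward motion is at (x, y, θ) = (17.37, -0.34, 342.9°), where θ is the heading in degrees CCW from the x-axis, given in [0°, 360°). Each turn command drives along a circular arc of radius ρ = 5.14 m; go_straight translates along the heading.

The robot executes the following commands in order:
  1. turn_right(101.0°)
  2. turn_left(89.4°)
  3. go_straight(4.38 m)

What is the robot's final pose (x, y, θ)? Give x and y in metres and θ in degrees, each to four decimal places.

(26.3004, -16.7067, 331.3000°)

set_pose: (x, y, θ) = (17.3700, -0.3400, 342.9000°), ρ = 5.14
turn_right(101.0°): centre at ρ to the right, rotate −101.0° → (20.3928, -7.6738, 241.9000°)
turn_left(89.4°): centre at ρ to the left, rotate +89.4° → (22.4585, -14.6033, 331.3000°)
go_straight(4.38): x += 4.38·cos θ, y += 4.38·sin θ → (26.3004, -16.7067, 331.3000°)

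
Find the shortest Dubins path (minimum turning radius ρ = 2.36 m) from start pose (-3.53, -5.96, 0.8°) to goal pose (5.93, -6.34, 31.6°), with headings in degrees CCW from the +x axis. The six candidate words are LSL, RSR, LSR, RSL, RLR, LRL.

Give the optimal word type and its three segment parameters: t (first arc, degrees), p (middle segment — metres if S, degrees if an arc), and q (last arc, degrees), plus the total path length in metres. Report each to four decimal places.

Let ψ = atan2(Δy, Δx) = atan2(-0.38, 9.46) = -2.3003° be the start→goal bearing.
Normalize: d = |goal − start| / ρ = 9.467629/2.36 = 4.011707, α = (θ_start − ψ) mod 360° = 3.1003° = 0.054110 rad, β = (θ_goal − ψ) mod 360° = 33.9003° = 0.591672 rad.
Common terms: sin α = 0.054084, cos α = 0.998536, sin β = 0.557749, cos β = 0.830010, cos(α−β) = 0.858960, d² = 16.093795. Work in radians in the unit-radius frame; every candidate has L = ρ·(t + p + q).
LSL: p² = 2 + d² − 2cos(α−β) + 2d(sin α − sin β) = 12.334758; p = √p² = 3.512087; φ = atan2(cos β − cos α, d + sin α − sin β) = -0.048003 rad; t = (φ − α) mod 2π = 6.181072 rad, q = (β − φ) mod 2π = 0.639675 rad → L = 2.36·(6.181072 + 3.512087 + 0.639675) = 2.36·10.332834 = 24.385489 m
RSR: p² = 2 + d² − 2cos(α−β) + 2d(sin β − sin α) = 20.416992; p = √p² = 4.518517; φ = atan2(cos α − cos β, d − sin α + sin β) = 0.037306 rad; t = (α − φ) mod 2π = 0.016805 rad, q = (φ − β) mod 2π = 5.728819 rad → L = 2.36·(0.016805 + 4.518517 + 5.728819) = 2.36·10.264140 = 24.223371 m
LSR: p² = d² − 2 + 2cos(α−β) + 2d(sin α + sin β) = 20.720705; p = √p² = 4.552000; φ = atan2(−cos α − cos β, d + sin α + sin β) − atan2(−2, p) = 0.037368 rad; t = (φ − α) mod 2π = 6.266443 rad, q = (φ − β) mod 2π = 5.728881 rad → L = 2.36·(6.266443 + 4.552000 + 5.728881) = 2.36·16.547324 = 39.051685 m
RSL: p² = d² − 2 + 2cos(α−β) − 2d(sin α + sin β) = 10.902725; p = √p² = 3.301927; φ = atan2(cos α + cos β, d − sin α − sin β) − atan2(2, p) = -0.051155 rad; t = (α − φ) mod 2π = 0.105266 rad, q = (β − φ) mod 2π = 0.642827 rad → L = 2.36·(0.105266 + 3.301927 + 0.642827) = 2.36·4.050020 = 9.558047 m
RLR: c = (6 − d² + 2cos(α−β) + 2d(sin α − sin β))/8 = -1.552124, |c| > 1 → infeasible
LRL: c = (6 − d² + 2cos(α−β) − 2d(sin α − sin β))/8 = -0.541845; p = 2π − arccos c = 4.139758 rad; φ = atan2(cos β − cos α, d + sin α − sin β) = -0.048003 rad; t = (φ − α + p/2) mod 2π = 1.967766 rad, q = (β − α − t + p) mod 2π = 2.709554 rad → L = 2.36·(1.967766 + 4.139758 + 2.709554) = 2.36·8.817078 = 20.808305 m
Shortest: RSL with L = 9.558047 m ≈ 9.5580 m
Convert RSL to answer units (arcs ×180/π): t = 0.105266·180/π = 6.0313°, p = ρ·p = 2.36·3.301927 = 7.7925 m, q = 0.642827·180/π = 36.8313°, L = 9.5580 m.

RSL: t = 6.0313°, p = 7.7925 m, q = 36.8313°, L = 9.5580 m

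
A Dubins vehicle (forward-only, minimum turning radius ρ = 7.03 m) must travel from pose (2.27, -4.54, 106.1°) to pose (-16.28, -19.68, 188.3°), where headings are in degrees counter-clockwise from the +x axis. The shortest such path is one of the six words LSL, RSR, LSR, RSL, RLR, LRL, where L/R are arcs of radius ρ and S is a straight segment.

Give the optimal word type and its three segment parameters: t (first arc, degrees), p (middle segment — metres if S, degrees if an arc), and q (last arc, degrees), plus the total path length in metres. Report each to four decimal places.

LSR: t = 180.5584°, p = 2.3001 m, q = 98.3584°, L = 36.5223 m

Let ψ = atan2(Δy, Δx) = atan2(-15.14, -18.55) = -140.7796° be the start→goal bearing.
Normalize: d = |goal − start| / ρ = 23.944145/7.03 = 3.405995, α = (θ_start − ψ) mod 360° = 246.8796° = 4.308862 rad, β = (θ_goal − ψ) mod 360° = 329.0796° = 5.743523 rad.
Common terms: sin α = -0.919682, cos α = -0.392664, sin β = -0.513846, cos β = 0.857882, cos(α−β) = 0.135716, d² = 11.600802. Work in radians in the unit-radius frame; every candidate has L = ρ·(t + p + q).
LSL: p² = 2 + d² − 2cos(α−β) + 2d(sin α − sin β) = 10.564824; p = √p² = 3.250358; φ = atan2(cos β − cos α, d + sin α − sin β) = 0.394927 rad; t = (φ − α) mod 2π = 2.369250 rad, q = (β − φ) mod 2π = 5.348595 rad → L = 7.03·(2.369250 + 3.250358 + 5.348595) = 7.03·10.968203 = 77.106470 m
RSR: p² = 2 + d² − 2cos(α−β) + 2d(sin β − sin α) = 16.093919; p = √p² = 4.011723; φ = atan2(cos α − cos β, d − sin α + sin β) = -0.317006 rad; t = (α − φ) mod 2π = 4.625868 rad, q = (φ − β) mod 2π = 0.222656 rad → L = 7.03·(4.625868 + 4.011723 + 0.222656) = 7.03·8.860247 = 62.287539 m
LSR: p² = d² − 2 + 2cos(α−β) + 2d(sin α + sin β) = 0.107053; p = √p² = 0.327189; φ = atan2(−cos α − cos β, d + sin α + sin β) − atan2(−2, p) = 1.177015 rad; t = (φ − α) mod 2π = 3.151338 rad, q = (φ − β) mod 2π = 1.716677 rad → L = 7.03·(3.151338 + 0.327189 + 1.716677) = 7.03·5.195205 = 36.522292 m
RSL: p² = d² − 2 + 2cos(α−β) − 2d(sin α + sin β) = 19.637414; p = √p² = 4.431412; φ = atan2(cos α + cos β, d − sin α − sin β) − atan2(2, p) = -0.328120 rad; t = (α − φ) mod 2π = 4.636982 rad, q = (β − φ) mod 2π = 6.071642 rad → L = 7.03·(4.636982 + 4.431412 + 6.071642) = 7.03·15.140036 = 106.434456 m
RLR: c = (6 − d² + 2cos(α−β) + 2d(sin α − sin β))/8 = -1.011740, |c| > 1 → infeasible
LRL: c = (6 − d² + 2cos(α−β) − 2d(sin α − sin β))/8 = -0.320603; p = 2π − arccos c = 4.386023 rad; φ = atan2(cos β − cos α, d + sin α − sin β) = 0.394927 rad; t = (φ − α + p/2) mod 2π = 4.562262 rad, q = (β − α − t + p) mod 2π = 1.258422 rad → L = 7.03·(4.562262 + 4.386023 + 1.258422) = 7.03·10.206707 = 71.753147 m
Shortest: LSR with L = 36.522292 m ≈ 36.5223 m
Convert LSR to answer units (arcs ×180/π): t = 3.151338·180/π = 180.5584°, p = ρ·p = 7.03·0.327189 = 2.3001 m, q = 1.716677·180/π = 98.3584°, L = 36.5223 m.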